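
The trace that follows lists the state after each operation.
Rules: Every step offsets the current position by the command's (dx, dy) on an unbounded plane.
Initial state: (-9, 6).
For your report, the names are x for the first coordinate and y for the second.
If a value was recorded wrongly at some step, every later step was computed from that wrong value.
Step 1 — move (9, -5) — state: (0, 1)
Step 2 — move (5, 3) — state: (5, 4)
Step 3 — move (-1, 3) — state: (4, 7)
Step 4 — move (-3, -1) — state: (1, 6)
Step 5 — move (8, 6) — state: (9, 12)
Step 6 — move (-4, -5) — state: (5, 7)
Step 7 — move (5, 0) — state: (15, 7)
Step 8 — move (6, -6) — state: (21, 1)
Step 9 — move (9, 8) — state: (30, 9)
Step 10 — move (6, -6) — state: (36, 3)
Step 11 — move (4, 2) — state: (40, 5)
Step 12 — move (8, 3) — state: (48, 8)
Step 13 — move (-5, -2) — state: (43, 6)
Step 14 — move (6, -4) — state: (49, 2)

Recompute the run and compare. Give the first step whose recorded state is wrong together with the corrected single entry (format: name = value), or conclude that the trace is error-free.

step 7, x = 10

1. x = -9 + (9) = 0, y = 6 + (-5) = 1 (checks out)
2. x = 0 + (5) = 5, y = 1 + (3) = 4 (no discrepancy)
3. x = 5 + (-1) = 4, y = 4 + (3) = 7 (no discrepancy)
4. x = 4 + (-3) = 1, y = 7 + (-1) = 6 (in agreement)
5. x = 1 + (8) = 9, y = 6 + (6) = 12 (no discrepancy)
6. x = 9 + (-4) = 5, y = 12 + (-5) = 7 (matches)
7. x = 5 + (5) = 10, y = 7 + (0) = 7 (not what was recorded)
First incorrect step: 7; the correct value is x = 10.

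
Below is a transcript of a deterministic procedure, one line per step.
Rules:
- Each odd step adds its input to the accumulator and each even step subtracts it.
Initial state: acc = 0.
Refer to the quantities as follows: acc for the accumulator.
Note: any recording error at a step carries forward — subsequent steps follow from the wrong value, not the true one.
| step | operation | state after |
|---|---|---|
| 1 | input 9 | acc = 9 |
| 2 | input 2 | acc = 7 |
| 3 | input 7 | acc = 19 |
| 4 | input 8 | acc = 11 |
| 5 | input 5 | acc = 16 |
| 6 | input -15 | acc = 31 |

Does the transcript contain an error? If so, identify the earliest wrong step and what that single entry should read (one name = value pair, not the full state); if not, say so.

1. acc = 0 + 9 = 9 (same as recorded)
2. acc = 9 - 2 = 7 (exactly as logged)
3. acc = 7 + 7 = 14 (a discrepancy with the transcript)
Conclusion: step 3 carries the first error; the entry should be acc = 14.

step 3, acc = 14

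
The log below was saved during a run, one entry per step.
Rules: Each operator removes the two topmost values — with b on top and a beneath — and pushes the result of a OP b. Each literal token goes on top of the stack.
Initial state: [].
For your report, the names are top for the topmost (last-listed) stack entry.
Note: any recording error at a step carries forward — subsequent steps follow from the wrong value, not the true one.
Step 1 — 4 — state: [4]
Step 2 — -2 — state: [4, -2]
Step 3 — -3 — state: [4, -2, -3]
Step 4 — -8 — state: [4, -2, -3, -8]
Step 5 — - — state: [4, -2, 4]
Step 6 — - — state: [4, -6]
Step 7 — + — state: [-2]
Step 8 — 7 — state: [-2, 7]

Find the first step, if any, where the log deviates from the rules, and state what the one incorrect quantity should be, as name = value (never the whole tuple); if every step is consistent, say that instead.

1. push 4: top = 4 (matches)
2. push -2: top = -2 (exactly as logged)
3. push -3: top = -3 (agrees with the log)
4. push -8: top = -8 (agrees with the log)
5. -3 - -8 = 5 (first mismatch against the log)
Step 5 is the first one off; corrected, top = 5.

step 5, top = 5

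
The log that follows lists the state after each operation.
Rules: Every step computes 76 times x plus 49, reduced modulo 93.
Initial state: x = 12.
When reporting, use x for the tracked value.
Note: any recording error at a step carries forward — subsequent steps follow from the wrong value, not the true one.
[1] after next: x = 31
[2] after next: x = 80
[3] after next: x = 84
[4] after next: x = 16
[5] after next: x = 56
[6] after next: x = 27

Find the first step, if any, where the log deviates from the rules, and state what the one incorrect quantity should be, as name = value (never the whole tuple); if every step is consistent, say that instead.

no error

step 1: x = (76*12 + 49) mod 93 = 31 -> in agreement
step 2: x = (76*31 + 49) mod 93 = 80 -> checks out
step 3: x = (76*80 + 49) mod 93 = 84 -> consistent with the log
step 4: x = (76*84 + 49) mod 93 = 16 -> consistent with the log
step 5: x = (76*16 + 49) mod 93 = 56 -> consistent with the log
step 6: x = (76*56 + 49) mod 93 = 27 -> matches
The whole run recomputes cleanly — no discrepancies.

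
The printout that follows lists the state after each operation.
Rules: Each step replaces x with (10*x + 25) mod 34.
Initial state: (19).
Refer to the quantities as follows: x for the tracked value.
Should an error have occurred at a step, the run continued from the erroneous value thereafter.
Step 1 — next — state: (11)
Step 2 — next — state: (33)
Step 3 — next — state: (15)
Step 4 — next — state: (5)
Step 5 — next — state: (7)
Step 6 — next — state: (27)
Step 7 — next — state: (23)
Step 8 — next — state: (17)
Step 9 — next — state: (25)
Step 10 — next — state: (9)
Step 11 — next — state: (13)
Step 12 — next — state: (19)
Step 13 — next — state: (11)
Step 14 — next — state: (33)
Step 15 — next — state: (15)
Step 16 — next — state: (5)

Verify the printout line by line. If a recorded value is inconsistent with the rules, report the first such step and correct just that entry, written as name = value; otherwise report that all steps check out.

step 1: x = (10*19 + 25) mod 34 = 11 -> checks out
step 2: x = (10*11 + 25) mod 34 = 33 -> no discrepancy
step 3: x = (10*33 + 25) mod 34 = 15 -> in agreement
step 4: x = (10*15 + 25) mod 34 = 5 -> in agreement
step 5: x = (10*5 + 25) mod 34 = 7 -> confirmed correct
step 6: x = (10*7 + 25) mod 34 = 27 -> agrees with the printout
step 7: x = (10*27 + 25) mod 34 = 23 -> consistent with the printout
step 8: x = (10*23 + 25) mod 34 = 17 -> agrees with the printout
step 9: x = (10*17 + 25) mod 34 = 25 -> no discrepancy
step 10: x = (10*25 + 25) mod 34 = 3 -> not what was recorded
The earliest wrong entry is at step 10: it should read x = 3.

step 10, x = 3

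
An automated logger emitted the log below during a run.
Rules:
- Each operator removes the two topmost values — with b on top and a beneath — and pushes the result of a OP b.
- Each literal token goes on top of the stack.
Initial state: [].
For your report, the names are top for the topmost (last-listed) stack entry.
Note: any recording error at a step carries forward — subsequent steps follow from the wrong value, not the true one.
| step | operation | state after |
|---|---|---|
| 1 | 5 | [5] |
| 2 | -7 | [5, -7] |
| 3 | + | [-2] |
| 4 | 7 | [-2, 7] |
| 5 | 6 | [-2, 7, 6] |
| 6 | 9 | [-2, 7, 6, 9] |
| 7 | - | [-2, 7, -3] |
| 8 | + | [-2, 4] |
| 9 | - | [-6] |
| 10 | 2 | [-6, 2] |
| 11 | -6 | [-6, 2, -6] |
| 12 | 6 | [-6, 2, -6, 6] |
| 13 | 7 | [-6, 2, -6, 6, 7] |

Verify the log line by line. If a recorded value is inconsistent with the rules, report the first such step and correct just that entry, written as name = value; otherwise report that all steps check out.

Recomputing the run from the initial state:
step 1: [5]
step 2: [5, -7]
step 3: [-2]
step 4: [-2, 7]
step 5: [-2, 7, 6]
step 6: [-2, 7, 6, 9]
step 7: [-2, 7, -3]
step 8: [-2, 4]
step 9: [-6]
step 10: [-6, 2]
step 11: [-6, 2, -6]
step 12: [-6, 2, -6, 6]
step 13: [-6, 2, -6, 6, 7]
This matches the log at every step.

no error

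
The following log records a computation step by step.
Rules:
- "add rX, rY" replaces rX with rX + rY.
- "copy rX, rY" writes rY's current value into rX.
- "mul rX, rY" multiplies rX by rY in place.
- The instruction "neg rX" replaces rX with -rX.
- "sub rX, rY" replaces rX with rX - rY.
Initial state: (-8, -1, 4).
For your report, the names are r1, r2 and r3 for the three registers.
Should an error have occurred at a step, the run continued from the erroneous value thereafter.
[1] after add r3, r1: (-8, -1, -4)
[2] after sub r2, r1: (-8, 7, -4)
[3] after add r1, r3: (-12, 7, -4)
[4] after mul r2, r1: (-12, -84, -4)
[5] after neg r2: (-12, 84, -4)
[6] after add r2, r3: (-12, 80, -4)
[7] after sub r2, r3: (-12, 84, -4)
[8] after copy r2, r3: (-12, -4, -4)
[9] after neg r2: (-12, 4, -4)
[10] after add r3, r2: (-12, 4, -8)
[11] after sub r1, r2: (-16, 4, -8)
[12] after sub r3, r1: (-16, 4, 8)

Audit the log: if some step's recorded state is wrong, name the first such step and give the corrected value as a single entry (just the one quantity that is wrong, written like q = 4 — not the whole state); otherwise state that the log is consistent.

step 10, r3 = 0

step 1: r3 = 4 + -8 = -4 -> checks out
step 2: r2 = -1 - -8 = 7 -> matches
step 3: r1 = -8 + -4 = -12 -> matches
step 4: r2 = 7 * -12 = -84 -> in agreement
step 5: r2 = -(-84) = 84 -> confirmed correct
step 6: r2 = 84 + -4 = 80 -> verified
step 7: r2 = 80 - -4 = 84 -> agrees with the log
step 8: r2 = -4 -> no discrepancy
step 9: r2 = -(-4) = 4 -> consistent with the log
step 10: r3 = -4 + 4 = 0 -> not what was recorded
So the first discrepancy is step 10, where the right value is r3 = 0.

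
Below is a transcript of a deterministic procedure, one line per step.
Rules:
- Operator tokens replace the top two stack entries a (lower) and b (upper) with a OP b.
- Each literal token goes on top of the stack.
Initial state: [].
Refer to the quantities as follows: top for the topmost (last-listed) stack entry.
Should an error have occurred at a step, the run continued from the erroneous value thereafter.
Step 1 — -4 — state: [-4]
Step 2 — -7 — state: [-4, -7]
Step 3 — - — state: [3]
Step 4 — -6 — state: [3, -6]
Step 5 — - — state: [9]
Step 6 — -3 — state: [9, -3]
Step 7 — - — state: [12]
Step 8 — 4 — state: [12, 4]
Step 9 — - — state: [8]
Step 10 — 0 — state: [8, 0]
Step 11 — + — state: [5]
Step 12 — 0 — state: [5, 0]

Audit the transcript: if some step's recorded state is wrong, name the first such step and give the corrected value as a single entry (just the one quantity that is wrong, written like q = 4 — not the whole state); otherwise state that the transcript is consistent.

step 11, top = 8

Recomputing the run from the initial state:
step 1: [-4]
step 2: [-4, -7]
step 3: [3]
step 4: [3, -6]
step 5: [9]
step 6: [9, -3]
step 7: [12]
step 8: [12, 4]
step 9: [8]
step 10: [8, 0]
step 11: [8]
step 12: [8, 0]
The first disagreement with the transcript is at step 11, where the value should be top = 8.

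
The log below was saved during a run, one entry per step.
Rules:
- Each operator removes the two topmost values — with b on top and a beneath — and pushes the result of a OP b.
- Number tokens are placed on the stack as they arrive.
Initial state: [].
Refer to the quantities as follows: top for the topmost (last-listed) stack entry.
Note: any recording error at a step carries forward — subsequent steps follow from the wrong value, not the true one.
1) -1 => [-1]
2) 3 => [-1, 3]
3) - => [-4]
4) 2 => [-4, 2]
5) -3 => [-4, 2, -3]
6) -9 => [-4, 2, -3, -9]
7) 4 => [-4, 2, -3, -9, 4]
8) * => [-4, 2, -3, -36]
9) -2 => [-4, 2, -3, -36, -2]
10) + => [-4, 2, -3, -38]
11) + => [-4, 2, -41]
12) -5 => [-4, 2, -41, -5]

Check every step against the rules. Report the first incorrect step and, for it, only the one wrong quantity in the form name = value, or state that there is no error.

Recomputing the run from the initial state:
step 1: [-1]
step 2: [-1, 3]
step 3: [-4]
step 4: [-4, 2]
step 5: [-4, 2, -3]
step 6: [-4, 2, -3, -9]
step 7: [-4, 2, -3, -9, 4]
step 8: [-4, 2, -3, -36]
step 9: [-4, 2, -3, -36, -2]
step 10: [-4, 2, -3, -38]
step 11: [-4, 2, -41]
step 12: [-4, 2, -41, -5]
This matches the log at every step.

no error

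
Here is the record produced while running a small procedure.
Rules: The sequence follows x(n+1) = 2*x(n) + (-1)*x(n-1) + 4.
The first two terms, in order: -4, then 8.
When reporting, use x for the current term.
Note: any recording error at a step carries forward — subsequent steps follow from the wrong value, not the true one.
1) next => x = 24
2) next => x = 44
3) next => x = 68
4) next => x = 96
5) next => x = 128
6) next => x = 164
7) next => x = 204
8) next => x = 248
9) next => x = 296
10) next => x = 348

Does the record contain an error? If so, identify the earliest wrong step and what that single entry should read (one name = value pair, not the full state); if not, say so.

no error

Recomputing the run from the initial state:
step 1: x = 24
step 2: x = 44
step 3: x = 68
step 4: x = 96
step 5: x = 128
step 6: x = 164
step 7: x = 204
step 8: x = 248
step 9: x = 296
step 10: x = 348
This matches the record at every step.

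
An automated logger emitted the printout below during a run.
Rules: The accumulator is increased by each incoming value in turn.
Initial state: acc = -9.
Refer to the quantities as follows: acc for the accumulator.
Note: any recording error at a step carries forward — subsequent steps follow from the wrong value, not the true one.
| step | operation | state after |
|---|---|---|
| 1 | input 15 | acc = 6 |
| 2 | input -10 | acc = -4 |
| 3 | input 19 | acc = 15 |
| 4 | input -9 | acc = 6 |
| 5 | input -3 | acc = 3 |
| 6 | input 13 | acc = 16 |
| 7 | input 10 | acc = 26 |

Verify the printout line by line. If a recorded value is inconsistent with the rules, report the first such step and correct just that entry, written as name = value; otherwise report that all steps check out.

Recomputing the run from the initial state:
step 1: acc = 6
step 2: acc = -4
step 3: acc = 15
step 4: acc = 6
step 5: acc = 3
step 6: acc = 16
step 7: acc = 26
This matches the printout at every step.

no error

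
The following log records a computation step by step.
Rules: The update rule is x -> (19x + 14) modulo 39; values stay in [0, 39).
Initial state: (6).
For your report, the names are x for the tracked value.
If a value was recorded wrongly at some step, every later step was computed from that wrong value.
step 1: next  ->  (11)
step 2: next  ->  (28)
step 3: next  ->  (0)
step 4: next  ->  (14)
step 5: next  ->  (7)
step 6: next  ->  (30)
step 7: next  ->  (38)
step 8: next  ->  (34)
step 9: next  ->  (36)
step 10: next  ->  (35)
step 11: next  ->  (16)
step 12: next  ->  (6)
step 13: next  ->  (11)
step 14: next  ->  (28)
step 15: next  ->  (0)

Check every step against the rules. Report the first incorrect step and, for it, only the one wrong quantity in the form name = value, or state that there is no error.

1. x = (19*6 + 14) mod 39 = 11 (in agreement)
2. x = (19*11 + 14) mod 39 = 28 (no discrepancy)
3. x = (19*28 + 14) mod 39 = 0 (checks out)
4. x = (19*0 + 14) mod 39 = 14 (consistent with the log)
5. x = (19*14 + 14) mod 39 = 7 (checks out)
6. x = (19*7 + 14) mod 39 = 30 (confirmed correct)
7. x = (19*30 + 14) mod 39 = 38 (exactly as logged)
8. x = (19*38 + 14) mod 39 = 34 (in agreement)
9. x = (19*34 + 14) mod 39 = 36 (in agreement)
10. x = (19*36 + 14) mod 39 = 35 (exactly as logged)
11. x = (19*35 + 14) mod 39 = 16 (checks out)
12. x = (19*16 + 14) mod 39 = 6 (no discrepancy)
13. x = (19*6 + 14) mod 39 = 11 (verified)
14. x = (19*11 + 14) mod 39 = 28 (no discrepancy)
15. x = (19*28 + 14) mod 39 = 0 (same as recorded)
No step deviates from the rules.

no error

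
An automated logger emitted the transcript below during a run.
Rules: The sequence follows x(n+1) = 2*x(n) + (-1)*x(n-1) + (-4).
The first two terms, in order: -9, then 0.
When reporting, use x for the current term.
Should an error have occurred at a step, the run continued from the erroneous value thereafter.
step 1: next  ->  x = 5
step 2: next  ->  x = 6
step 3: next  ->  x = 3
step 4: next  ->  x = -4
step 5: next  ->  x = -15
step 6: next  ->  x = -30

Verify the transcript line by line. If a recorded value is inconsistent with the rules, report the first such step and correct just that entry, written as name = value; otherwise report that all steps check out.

Recomputing the run from the initial state:
step 1: x = 5
step 2: x = 6
step 3: x = 3
step 4: x = -4
step 5: x = -15
step 6: x = -30
This matches the transcript at every step.

no error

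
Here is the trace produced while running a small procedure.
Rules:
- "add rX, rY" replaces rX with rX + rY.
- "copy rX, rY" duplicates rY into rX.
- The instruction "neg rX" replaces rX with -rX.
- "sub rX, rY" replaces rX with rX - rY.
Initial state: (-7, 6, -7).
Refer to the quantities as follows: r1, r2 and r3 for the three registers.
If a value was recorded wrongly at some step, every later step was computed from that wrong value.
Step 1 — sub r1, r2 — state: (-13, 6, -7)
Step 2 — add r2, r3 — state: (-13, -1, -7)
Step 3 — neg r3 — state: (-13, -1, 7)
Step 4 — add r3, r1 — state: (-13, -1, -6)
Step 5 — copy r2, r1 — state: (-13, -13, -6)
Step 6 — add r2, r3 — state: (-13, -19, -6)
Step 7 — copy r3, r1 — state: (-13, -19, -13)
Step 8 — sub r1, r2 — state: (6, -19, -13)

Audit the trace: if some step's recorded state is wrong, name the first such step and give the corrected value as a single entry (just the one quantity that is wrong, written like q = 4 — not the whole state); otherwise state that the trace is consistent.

no error

Recomputing the run from the initial state:
step 1: r1 = -13, r2 = 6, r3 = -7
step 2: r1 = -13, r2 = -1, r3 = -7
step 3: r1 = -13, r2 = -1, r3 = 7
step 4: r1 = -13, r2 = -1, r3 = -6
step 5: r1 = -13, r2 = -13, r3 = -6
step 6: r1 = -13, r2 = -19, r3 = -6
step 7: r1 = -13, r2 = -19, r3 = -13
step 8: r1 = 6, r2 = -19, r3 = -13
This matches the trace at every step.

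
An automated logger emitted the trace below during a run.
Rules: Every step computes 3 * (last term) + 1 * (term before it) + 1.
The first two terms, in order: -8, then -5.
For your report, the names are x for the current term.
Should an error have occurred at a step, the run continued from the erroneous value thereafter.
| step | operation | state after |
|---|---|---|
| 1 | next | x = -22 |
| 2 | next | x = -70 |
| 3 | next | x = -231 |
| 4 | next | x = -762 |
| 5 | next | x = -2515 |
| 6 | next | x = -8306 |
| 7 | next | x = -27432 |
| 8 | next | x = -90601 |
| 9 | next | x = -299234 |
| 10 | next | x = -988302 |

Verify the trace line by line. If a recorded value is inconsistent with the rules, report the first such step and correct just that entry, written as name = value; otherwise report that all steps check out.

step 5, x = -2516

Recomputing the run from the initial state:
step 1: x = -22
step 2: x = -70
step 3: x = -231
step 4: x = -762
step 5: x = -2516
step 6: x = -8309
step 7: x = -27442
step 8: x = -90634
step 9: x = -299343
step 10: x = -988662
The first disagreement with the trace is at step 5, where the value should be x = -2516.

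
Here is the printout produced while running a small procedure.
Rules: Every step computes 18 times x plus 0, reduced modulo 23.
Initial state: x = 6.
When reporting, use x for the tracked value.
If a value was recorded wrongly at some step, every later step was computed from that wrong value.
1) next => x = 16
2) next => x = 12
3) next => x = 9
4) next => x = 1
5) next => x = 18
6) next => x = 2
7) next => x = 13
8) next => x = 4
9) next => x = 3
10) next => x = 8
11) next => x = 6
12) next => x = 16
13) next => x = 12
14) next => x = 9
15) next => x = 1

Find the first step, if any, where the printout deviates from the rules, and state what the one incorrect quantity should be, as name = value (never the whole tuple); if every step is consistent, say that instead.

1. x = (18*6 + 0) mod 23 = 16 (matches)
2. x = (18*16 + 0) mod 23 = 12 (in agreement)
3. x = (18*12 + 0) mod 23 = 9 (in agreement)
4. x = (18*9 + 0) mod 23 = 1 (agrees with the printout)
5. x = (18*1 + 0) mod 23 = 18 (in agreement)
6. x = (18*18 + 0) mod 23 = 2 (consistent with the printout)
7. x = (18*2 + 0) mod 23 = 13 (checks out)
8. x = (18*13 + 0) mod 23 = 4 (verified)
9. x = (18*4 + 0) mod 23 = 3 (checks out)
10. x = (18*3 + 0) mod 23 = 8 (exactly as logged)
11. x = (18*8 + 0) mod 23 = 6 (checks out)
12. x = (18*6 + 0) mod 23 = 16 (in agreement)
13. x = (18*16 + 0) mod 23 = 12 (checks out)
14. x = (18*12 + 0) mod 23 = 9 (no discrepancy)
15. x = (18*9 + 0) mod 23 = 1 (matches)
The whole run recomputes cleanly — no discrepancies.

no error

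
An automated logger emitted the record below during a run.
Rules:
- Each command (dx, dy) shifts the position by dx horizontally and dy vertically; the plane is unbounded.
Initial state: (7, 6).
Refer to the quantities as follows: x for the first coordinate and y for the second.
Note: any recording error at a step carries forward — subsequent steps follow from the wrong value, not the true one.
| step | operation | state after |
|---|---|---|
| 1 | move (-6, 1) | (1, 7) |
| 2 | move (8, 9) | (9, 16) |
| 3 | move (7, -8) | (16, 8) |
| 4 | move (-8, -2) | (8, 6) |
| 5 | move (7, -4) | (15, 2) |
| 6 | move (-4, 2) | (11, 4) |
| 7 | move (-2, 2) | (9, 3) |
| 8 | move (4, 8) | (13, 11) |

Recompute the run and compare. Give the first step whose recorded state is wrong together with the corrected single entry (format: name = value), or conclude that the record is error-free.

step 7, y = 6

Recomputing the run from the initial state:
step 1: x = 1, y = 7
step 2: x = 9, y = 16
step 3: x = 16, y = 8
step 4: x = 8, y = 6
step 5: x = 15, y = 2
step 6: x = 11, y = 4
step 7: x = 9, y = 6
step 8: x = 13, y = 14
The first disagreement with the record is at step 7, where the value should be y = 6.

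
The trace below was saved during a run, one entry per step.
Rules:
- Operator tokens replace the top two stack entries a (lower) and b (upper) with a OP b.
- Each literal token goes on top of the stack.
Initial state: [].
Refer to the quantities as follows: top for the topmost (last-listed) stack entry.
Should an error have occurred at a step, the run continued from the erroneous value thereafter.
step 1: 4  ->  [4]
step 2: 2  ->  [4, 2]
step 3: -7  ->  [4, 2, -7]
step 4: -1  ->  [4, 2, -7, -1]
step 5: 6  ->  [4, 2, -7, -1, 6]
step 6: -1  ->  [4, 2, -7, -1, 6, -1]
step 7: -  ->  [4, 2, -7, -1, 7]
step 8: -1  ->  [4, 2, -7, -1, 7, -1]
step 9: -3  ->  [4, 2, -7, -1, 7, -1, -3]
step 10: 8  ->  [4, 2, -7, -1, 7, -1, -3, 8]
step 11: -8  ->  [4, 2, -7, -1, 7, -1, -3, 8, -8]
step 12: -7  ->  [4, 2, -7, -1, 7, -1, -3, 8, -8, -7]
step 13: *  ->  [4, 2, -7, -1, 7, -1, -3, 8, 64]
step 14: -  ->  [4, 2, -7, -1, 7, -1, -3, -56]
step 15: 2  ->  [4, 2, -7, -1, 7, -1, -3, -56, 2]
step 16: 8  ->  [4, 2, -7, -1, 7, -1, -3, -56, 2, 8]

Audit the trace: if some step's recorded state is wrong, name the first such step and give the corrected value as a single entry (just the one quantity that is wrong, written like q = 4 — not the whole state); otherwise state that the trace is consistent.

step 1: push 4: top = 4 -> verified
step 2: push 2: top = 2 -> checks out
step 3: push -7: top = -7 -> no discrepancy
step 4: push -1: top = -1 -> checks out
step 5: push 6: top = 6 -> agrees with the trace
step 6: push -1: top = -1 -> in agreement
step 7: 6 - -1 = 7 -> consistent with the trace
step 8: push -1: top = -1 -> agrees with the trace
step 9: push -3: top = -3 -> agrees with the trace
step 10: push 8: top = 8 -> verified
step 11: push -8: top = -8 -> in agreement
step 12: push -7: top = -7 -> no discrepancy
step 13: -8 * -7 = 56 -> the entry is off here
First incorrect step: 13; the correct value is top = 56.

step 13, top = 56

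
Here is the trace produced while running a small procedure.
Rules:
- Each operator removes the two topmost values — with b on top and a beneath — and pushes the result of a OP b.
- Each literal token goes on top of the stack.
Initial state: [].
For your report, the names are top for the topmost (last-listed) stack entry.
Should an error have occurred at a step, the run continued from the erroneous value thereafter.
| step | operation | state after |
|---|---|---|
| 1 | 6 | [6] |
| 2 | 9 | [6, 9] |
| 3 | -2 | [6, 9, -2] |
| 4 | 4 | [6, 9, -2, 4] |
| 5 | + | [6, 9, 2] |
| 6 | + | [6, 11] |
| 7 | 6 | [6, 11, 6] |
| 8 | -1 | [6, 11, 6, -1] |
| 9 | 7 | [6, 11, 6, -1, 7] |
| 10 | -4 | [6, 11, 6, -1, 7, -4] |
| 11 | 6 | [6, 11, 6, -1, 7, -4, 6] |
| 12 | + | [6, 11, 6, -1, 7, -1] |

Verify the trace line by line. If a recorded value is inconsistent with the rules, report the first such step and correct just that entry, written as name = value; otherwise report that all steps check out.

step 12, top = 2

Recomputing the run from the initial state:
step 1: [6]
step 2: [6, 9]
step 3: [6, 9, -2]
step 4: [6, 9, -2, 4]
step 5: [6, 9, 2]
step 6: [6, 11]
step 7: [6, 11, 6]
step 8: [6, 11, 6, -1]
step 9: [6, 11, 6, -1, 7]
step 10: [6, 11, 6, -1, 7, -4]
step 11: [6, 11, 6, -1, 7, -4, 6]
step 12: [6, 11, 6, -1, 7, 2]
The first disagreement with the trace is at step 12, where the value should be top = 2.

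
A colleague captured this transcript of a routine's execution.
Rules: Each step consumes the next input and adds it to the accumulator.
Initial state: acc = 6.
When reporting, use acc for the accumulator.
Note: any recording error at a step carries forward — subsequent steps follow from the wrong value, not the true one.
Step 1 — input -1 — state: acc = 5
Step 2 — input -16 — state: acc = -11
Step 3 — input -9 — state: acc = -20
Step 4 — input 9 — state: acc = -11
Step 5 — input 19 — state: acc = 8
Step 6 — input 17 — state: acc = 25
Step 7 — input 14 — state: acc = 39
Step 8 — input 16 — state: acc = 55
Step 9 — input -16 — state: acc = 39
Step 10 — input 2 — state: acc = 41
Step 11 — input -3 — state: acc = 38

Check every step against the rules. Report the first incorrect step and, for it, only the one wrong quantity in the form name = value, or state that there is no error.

Step 1: acc = 6 + -1 = 5 — confirmed correct.
Step 2: acc = 5 + -16 = -11 — same as recorded.
Step 3: acc = -11 + -9 = -20 — agrees with the transcript.
Step 4: acc = -20 + 9 = -11 — agrees with the transcript.
Step 5: acc = -11 + 19 = 8 — checks out.
Step 6: acc = 8 + 17 = 25 — matches.
Step 7: acc = 25 + 14 = 39 — in agreement.
Step 8: acc = 39 + 16 = 55 — exactly as logged.
Step 9: acc = 55 + -16 = 39 — confirmed correct.
Step 10: acc = 39 + 2 = 41 — verified.
Step 11: acc = 41 + -3 = 38 — same as recorded.
No step deviates from the rules.

no error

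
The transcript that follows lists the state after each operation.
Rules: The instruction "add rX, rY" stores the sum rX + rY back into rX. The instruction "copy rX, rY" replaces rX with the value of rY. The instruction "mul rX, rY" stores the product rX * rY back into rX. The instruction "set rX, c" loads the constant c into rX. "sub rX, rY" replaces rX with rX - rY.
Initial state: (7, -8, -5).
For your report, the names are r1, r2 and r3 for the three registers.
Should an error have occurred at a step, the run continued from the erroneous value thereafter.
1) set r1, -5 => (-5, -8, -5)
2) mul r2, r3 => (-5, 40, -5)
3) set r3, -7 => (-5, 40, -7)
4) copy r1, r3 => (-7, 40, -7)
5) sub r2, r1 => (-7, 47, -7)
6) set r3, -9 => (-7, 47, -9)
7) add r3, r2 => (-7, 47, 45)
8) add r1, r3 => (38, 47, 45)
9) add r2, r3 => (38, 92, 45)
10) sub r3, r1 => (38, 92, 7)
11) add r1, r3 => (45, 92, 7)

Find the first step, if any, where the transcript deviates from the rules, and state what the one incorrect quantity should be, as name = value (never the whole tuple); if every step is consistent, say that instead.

Step 1: r1 = -5 — same as recorded.
Step 2: r2 = -8 * -5 = 40 — agrees with the transcript.
Step 3: r3 = -7 — consistent with the transcript.
Step 4: r1 = -7 — confirmed correct.
Step 5: r2 = 40 - -7 = 47 — same as recorded.
Step 6: r3 = -9 — matches.
Step 7: r3 = -9 + 47 = 38 — this is not what the transcript shows.
Step 7 is the first one off; corrected, r3 = 38.

step 7, r3 = 38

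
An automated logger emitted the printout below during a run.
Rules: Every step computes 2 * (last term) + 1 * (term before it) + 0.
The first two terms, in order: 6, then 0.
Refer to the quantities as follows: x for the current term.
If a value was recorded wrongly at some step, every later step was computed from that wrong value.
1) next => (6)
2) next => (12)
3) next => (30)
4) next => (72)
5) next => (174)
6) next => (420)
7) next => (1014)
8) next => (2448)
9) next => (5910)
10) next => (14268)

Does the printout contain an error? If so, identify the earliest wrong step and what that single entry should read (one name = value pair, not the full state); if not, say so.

no error

1. x = 2*(0) + (1)*(6) + (0) = 6 (agrees with the printout)
2. x = 2*(6) + (1)*(0) + (0) = 12 (confirmed correct)
3. x = 2*(12) + (1)*(6) + (0) = 30 (matches)
4. x = 2*(30) + (1)*(12) + (0) = 72 (exactly as logged)
5. x = 2*(72) + (1)*(30) + (0) = 174 (consistent with the printout)
6. x = 2*(174) + (1)*(72) + (0) = 420 (same as recorded)
7. x = 2*(420) + (1)*(174) + (0) = 1014 (verified)
8. x = 2*(1014) + (1)*(420) + (0) = 2448 (checks out)
9. x = 2*(2448) + (1)*(1014) + (0) = 5910 (exactly as logged)
10. x = 2*(5910) + (1)*(2448) + (0) = 14268 (confirmed correct)
The whole run recomputes cleanly — no discrepancies.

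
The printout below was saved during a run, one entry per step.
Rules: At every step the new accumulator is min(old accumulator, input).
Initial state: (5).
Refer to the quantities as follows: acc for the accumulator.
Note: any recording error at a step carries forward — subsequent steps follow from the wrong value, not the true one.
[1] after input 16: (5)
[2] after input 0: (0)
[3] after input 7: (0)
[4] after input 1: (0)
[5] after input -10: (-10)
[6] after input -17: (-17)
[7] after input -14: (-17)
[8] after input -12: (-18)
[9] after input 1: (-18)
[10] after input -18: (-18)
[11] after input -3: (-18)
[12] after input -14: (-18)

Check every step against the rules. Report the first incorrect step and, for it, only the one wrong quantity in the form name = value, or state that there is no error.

step 8, acc = -17

step 1: acc = min(5, 16) = 5 -> no discrepancy
step 2: acc = min(5, 0) = 0 -> confirmed correct
step 3: acc = min(0, 7) = 0 -> exactly as logged
step 4: acc = min(0, 1) = 0 -> same as recorded
step 5: acc = min(0, -10) = -10 -> no discrepancy
step 6: acc = min(-10, -17) = -17 -> exactly as logged
step 7: acc = min(-17, -14) = -17 -> exactly as logged
step 8: acc = min(-17, -12) = -17 -> this is not what the printout shows
First deviation found at step 8; the corrected entry is acc = -17.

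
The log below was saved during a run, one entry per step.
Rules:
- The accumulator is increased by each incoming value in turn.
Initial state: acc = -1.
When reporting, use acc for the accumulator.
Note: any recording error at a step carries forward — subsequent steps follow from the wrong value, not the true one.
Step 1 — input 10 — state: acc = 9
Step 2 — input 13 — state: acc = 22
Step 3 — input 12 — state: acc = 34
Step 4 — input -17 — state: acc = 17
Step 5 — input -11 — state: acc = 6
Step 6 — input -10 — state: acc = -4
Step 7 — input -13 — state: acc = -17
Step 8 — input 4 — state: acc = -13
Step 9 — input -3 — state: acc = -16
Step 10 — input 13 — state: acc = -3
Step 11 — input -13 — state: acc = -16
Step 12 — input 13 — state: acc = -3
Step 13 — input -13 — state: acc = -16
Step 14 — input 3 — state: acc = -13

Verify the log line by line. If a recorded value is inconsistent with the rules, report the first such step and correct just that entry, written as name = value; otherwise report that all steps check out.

Recomputing the run from the initial state:
step 1: acc = 9
step 2: acc = 22
step 3: acc = 34
step 4: acc = 17
step 5: acc = 6
step 6: acc = -4
step 7: acc = -17
step 8: acc = -13
step 9: acc = -16
step 10: acc = -3
step 11: acc = -16
step 12: acc = -3
step 13: acc = -16
step 14: acc = -13
This matches the log at every step.

no error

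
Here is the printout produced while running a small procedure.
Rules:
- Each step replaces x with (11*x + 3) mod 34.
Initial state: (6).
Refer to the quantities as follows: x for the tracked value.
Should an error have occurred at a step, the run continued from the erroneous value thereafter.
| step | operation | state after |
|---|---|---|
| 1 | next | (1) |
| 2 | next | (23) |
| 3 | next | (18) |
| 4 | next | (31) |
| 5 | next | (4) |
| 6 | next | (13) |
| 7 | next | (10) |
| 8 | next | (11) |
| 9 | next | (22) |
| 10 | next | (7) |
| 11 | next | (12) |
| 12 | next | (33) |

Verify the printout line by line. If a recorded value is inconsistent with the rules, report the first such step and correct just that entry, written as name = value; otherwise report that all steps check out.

Recomputing the run from the initial state:
step 1: x = 1
step 2: x = 14
step 3: x = 21
step 4: x = 30
step 5: x = 27
step 6: x = 28
step 7: x = 5
step 8: x = 24
step 9: x = 29
step 10: x = 16
step 11: x = 9
step 12: x = 0
The first disagreement with the printout is at step 2, where the value should be x = 14.

step 2, x = 14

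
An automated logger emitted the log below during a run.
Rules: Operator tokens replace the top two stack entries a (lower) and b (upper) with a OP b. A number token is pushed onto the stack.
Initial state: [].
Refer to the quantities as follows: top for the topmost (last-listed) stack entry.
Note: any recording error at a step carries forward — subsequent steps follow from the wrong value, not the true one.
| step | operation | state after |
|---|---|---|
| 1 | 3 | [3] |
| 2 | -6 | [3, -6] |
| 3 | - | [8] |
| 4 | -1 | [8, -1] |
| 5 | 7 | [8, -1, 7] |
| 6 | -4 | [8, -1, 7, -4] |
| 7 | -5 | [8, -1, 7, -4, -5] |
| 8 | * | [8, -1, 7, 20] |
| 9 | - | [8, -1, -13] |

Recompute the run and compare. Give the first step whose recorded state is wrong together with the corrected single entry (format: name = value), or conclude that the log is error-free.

step 3, top = 9

1. push 3: top = 3 (in agreement)
2. push -6: top = -6 (in agreement)
3. 3 - -6 = 9 (the recorded entry deviates here)
Step 3 is the first one off; corrected, top = 9.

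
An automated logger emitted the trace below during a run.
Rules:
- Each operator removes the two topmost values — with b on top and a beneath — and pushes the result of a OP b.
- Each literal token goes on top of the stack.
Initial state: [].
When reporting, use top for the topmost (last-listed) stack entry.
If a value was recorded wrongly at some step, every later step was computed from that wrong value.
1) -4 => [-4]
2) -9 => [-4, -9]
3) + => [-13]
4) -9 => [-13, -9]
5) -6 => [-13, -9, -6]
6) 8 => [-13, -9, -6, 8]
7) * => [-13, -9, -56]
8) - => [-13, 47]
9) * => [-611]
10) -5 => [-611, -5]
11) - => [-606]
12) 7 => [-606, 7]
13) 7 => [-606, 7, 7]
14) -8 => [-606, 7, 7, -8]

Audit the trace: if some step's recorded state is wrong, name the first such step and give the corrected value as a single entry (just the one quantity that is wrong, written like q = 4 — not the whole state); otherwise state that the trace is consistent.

Recomputing the run from the initial state:
step 1: [-4]
step 2: [-4, -9]
step 3: [-13]
step 4: [-13, -9]
step 5: [-13, -9, -6]
step 6: [-13, -9, -6, 8]
step 7: [-13, -9, -48]
step 8: [-13, 39]
step 9: [-507]
step 10: [-507, -5]
step 11: [-502]
step 12: [-502, 7]
step 13: [-502, 7, 7]
step 14: [-502, 7, 7, -8]
The first disagreement with the trace is at step 7, where the value should be top = -48.

step 7, top = -48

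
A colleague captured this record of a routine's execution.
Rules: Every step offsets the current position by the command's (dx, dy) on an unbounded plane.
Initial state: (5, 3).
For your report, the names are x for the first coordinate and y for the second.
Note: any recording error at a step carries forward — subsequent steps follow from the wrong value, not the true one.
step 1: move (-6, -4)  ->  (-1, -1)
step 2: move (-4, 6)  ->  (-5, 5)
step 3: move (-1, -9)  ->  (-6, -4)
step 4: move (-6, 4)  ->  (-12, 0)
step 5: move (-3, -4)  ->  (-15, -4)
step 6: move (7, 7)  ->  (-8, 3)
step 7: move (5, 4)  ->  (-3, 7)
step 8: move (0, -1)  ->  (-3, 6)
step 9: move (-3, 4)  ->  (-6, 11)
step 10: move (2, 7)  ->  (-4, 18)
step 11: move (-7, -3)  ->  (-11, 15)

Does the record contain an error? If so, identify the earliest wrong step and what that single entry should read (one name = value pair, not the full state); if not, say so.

step 9, y = 10

Recomputing the run from the initial state:
step 1: x = -1, y = -1
step 2: x = -5, y = 5
step 3: x = -6, y = -4
step 4: x = -12, y = 0
step 5: x = -15, y = -4
step 6: x = -8, y = 3
step 7: x = -3, y = 7
step 8: x = -3, y = 6
step 9: x = -6, y = 10
step 10: x = -4, y = 17
step 11: x = -11, y = 14
The first disagreement with the record is at step 9, where the value should be y = 10.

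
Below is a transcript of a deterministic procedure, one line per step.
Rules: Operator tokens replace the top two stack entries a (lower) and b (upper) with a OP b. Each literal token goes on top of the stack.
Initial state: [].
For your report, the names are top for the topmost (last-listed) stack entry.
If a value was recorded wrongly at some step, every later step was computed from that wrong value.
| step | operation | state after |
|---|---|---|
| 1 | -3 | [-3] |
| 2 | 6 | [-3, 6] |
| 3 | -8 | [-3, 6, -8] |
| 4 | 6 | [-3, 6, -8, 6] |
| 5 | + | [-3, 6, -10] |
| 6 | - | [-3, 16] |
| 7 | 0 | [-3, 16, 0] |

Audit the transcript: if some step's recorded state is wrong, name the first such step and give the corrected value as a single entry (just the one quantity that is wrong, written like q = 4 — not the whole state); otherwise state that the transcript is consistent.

step 1: push -3: top = -3 -> in agreement
step 2: push 6: top = 6 -> same as recorded
step 3: push -8: top = -8 -> consistent with the transcript
step 4: push 6: top = 6 -> exactly as logged
step 5: -8 + 6 = -2 -> first mismatch against the transcript
First deviation found at step 5; the corrected entry is top = -2.

step 5, top = -2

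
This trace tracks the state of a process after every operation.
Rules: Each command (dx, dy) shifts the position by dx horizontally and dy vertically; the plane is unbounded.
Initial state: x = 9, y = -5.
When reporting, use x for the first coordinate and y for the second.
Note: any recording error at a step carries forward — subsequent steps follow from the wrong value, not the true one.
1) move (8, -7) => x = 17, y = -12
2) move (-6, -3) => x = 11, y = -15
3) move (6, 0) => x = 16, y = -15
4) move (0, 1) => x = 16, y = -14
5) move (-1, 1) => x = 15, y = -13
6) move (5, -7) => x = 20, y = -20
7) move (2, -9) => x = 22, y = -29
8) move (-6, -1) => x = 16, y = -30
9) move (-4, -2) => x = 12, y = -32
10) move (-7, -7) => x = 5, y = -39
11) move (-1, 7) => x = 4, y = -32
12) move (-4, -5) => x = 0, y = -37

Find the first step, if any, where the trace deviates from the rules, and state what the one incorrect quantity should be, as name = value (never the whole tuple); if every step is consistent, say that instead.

step 3, x = 17

1. x = 9 + (8) = 17, y = -5 + (-7) = -12 (matches)
2. x = 17 + (-6) = 11, y = -12 + (-3) = -15 (exactly as logged)
3. x = 11 + (6) = 17, y = -15 + (0) = -15 (the recorded entry deviates here)
First deviation found at step 3; the corrected entry is x = 17.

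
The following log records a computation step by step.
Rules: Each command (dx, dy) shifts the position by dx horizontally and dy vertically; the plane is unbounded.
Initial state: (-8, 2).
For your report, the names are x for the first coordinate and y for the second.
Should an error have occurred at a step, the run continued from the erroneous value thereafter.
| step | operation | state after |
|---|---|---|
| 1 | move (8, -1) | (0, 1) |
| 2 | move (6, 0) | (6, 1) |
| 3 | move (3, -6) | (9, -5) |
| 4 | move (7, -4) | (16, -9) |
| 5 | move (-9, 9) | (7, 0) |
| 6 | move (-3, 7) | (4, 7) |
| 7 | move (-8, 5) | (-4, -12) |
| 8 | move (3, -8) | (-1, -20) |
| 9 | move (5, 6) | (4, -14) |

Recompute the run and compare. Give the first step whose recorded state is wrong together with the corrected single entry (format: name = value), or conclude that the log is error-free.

Step 1: x = -8 + (8) = 0, y = 2 + (-1) = 1 — checks out.
Step 2: x = 0 + (6) = 6, y = 1 + (0) = 1 — checks out.
Step 3: x = 6 + (3) = 9, y = 1 + (-6) = -5 — confirmed correct.
Step 4: x = 9 + (7) = 16, y = -5 + (-4) = -9 — matches.
Step 5: x = 16 + (-9) = 7, y = -9 + (9) = 0 — matches.
Step 6: x = 7 + (-3) = 4, y = 0 + (7) = 7 — same as recorded.
Step 7: x = 4 + (-8) = -4, y = 7 + (5) = 12 — the log has a different value.
So the first discrepancy is step 7, where the right value is y = 12.

step 7, y = 12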